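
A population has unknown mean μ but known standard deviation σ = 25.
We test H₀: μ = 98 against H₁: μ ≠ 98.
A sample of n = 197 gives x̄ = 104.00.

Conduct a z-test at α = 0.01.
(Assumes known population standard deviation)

Answer: z = 3.3685, reject H₀

Derivation:
Standard error: SE = σ/√n = 25/√197 = 1.7812
z-statistic: z = (x̄ - μ₀)/SE = (104.00 - 98)/1.7812 = 3.3685
Critical value: ±2.576
p-value = 0.0008
Decision: reject H₀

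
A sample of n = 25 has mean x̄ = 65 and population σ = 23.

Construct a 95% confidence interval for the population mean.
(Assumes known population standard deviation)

Confidence level: 95%, α = 0.05
z_0.025 = 1.960
SE = σ/√n = 23/√25 = 4.6000
Margin of error = 1.960 × 4.6000 = 9.0160
CI: x̄ ± margin = 65 ± 9.0160
CI: (55.9840, 74.0160)

Answer: (55.9840, 74.0160)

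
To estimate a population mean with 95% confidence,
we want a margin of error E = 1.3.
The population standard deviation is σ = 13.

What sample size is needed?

z_0.025 = 1.960
n = (z×σ/E)² = (1.960×13/1.3)²
n = 384.1600
Round up: n = 385

Answer: n = 385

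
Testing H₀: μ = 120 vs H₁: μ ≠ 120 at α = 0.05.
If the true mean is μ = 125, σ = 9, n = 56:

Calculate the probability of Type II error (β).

SE = σ/√n = 9/√56 = 1.2027
Critical values: μ₀ ± z_0.025×SE = 120 ± 1.960×1.2027
Acceptance region: (117.6427, 122.3573)
Under H₁ (μ = 125): z_high = (122.3573 - 125)/1.2027 = -2.1973, z_low = (117.6427 - 125)/1.2027 = -6.1173
β = P(not reject | H₁) = Φ(-2.1973) - Φ(-6.1173) ≈ 0.0140

Answer: β ≈ 0.0140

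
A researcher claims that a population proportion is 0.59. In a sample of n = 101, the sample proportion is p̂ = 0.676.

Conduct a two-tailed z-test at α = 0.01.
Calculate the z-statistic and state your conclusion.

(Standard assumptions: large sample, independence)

H₀: p = 0.59, H₁: p ≠ 0.59
Standard error: SE = √(p₀(1-p₀)/n) = √(0.59×0.41/101) = 0.048939
z-statistic: z = (p̂ - p₀)/SE = (0.676 - 0.59)/0.048939 = 1.7573
Critical value: z_0.005 = ±2.576
p-value = 0.0789
Decision: fail to reject H₀ at α = 0.01

Answer: z = 1.7573, fail to reject H₀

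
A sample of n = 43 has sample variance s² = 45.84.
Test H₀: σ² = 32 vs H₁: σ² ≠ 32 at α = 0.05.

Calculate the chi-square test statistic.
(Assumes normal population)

Answer: χ² = 60.1650, fail to reject H₀

Derivation:
df = n - 1 = 42
χ² = (n-1)s²/σ₀² = 42×45.84/32 = 60.1650
Critical values: χ²_{0.975,42} = 25.999, χ²_{0.025,42} = 61.777
Rejection region: χ² < 25.999 or χ² > 61.777
Decision: fail to reject H₀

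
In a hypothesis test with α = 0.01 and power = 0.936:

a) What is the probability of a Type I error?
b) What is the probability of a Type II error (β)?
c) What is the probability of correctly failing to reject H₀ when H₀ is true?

Answer: a) 0.01, b) 0.064, c) 0.99

Derivation:
a) Type I error probability = α = 0.01
b) Power = P(reject H₀ | H₁ true) = 1 - β = 0.936, so Type II error probability = β = 1 - Power = 0.064
c) P(fail to reject H₀ | H₀ true) = 1 - α = 0.99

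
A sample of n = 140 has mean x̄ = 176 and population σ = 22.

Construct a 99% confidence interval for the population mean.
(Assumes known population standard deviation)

Answer: (171.2104, 180.7896)

Derivation:
Confidence level: 99%, α = 0.01
z_0.005 = 2.576
SE = σ/√n = 22/√140 = 1.8593
Margin of error = 2.576 × 1.8593 = 4.7896
CI: x̄ ± margin = 176 ± 4.7896
CI: (171.2104, 180.7896)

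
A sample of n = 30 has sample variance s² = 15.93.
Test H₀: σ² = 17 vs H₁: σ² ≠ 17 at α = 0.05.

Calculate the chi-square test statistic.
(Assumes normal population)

df = n - 1 = 29
χ² = (n-1)s²/σ₀² = 29×15.93/17 = 27.1747
Critical values: χ²_{0.975,29} = 16.047, χ²_{0.025,29} = 45.722
Rejection region: χ² < 16.047 or χ² > 45.722
Decision: fail to reject H₀

Answer: χ² = 27.1747, fail to reject H₀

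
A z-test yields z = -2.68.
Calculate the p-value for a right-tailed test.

For z = -2.68:
p = P(Z > -2.68) = 1 - Φ(-2.68) = 0.9963

Answer: p-value ≈ 0.9963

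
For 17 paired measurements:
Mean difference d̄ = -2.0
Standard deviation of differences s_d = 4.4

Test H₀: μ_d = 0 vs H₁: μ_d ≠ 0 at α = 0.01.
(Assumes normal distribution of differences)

df = n - 1 = 16
SE = s_d/√n = 4.4/√17 = 1.0672
t = d̄/SE = -2.0/1.0672 = -1.8741
Critical value: t_{0.005,16} = ±2.921
p-value ≈ 0.0793
Decision: fail to reject H₀

Answer: t = -1.8741, fail to reject H₀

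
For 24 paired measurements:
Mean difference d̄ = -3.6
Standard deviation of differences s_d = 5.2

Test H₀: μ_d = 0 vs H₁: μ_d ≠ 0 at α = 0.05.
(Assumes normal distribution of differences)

Answer: t = -3.3917, reject H₀

Derivation:
df = n - 1 = 23
SE = s_d/√n = 5.2/√24 = 1.0614
t = d̄/SE = -3.6/1.0614 = -3.3917
Critical value: t_{0.025,23} = ±2.069
p-value ≈ 0.0025
Decision: reject H₀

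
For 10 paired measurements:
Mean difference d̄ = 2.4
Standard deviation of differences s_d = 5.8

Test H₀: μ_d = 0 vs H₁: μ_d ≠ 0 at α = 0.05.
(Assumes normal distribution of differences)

Answer: t = 1.3085, fail to reject H₀

Derivation:
df = n - 1 = 9
SE = s_d/√n = 5.8/√10 = 1.8341
t = d̄/SE = 2.4/1.8341 = 1.3085
Critical value: t_{0.025,9} = ±2.262
p-value ≈ 0.2231
Decision: fail to reject H₀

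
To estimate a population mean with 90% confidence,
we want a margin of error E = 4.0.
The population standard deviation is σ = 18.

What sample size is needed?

z_0.05 = 1.645
n = (z×σ/E)² = (1.645×18/4.0)²
n = 54.7970
Round up: n = 55

Answer: n = 55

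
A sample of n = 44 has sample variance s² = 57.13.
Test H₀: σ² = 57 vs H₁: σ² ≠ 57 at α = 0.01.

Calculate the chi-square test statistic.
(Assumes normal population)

Answer: χ² = 43.0981, fail to reject H₀

Derivation:
df = n - 1 = 43
χ² = (n-1)s²/σ₀² = 43×57.13/57 = 43.0981
Critical values: χ²_{0.995,43} = 22.859, χ²_{0.005,43} = 70.616
Rejection region: χ² < 22.859 or χ² > 70.616
Decision: fail to reject H₀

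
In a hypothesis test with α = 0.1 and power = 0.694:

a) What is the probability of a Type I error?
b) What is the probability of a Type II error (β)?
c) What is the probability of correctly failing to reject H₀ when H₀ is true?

a) Type I error probability = α = 0.1
b) Power = P(reject H₀ | H₁ true) = 1 - β = 0.694, so Type II error probability = β = 1 - Power = 0.306
c) P(fail to reject H₀ | H₀ true) = 1 - α = 0.9

Answer: a) 0.1, b) 0.306, c) 0.9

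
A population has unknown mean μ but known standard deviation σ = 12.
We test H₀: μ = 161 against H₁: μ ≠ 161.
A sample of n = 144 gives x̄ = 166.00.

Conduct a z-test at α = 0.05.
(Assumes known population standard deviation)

Standard error: SE = σ/√n = 12/√144 = 1.0000
z-statistic: z = (x̄ - μ₀)/SE = (166.00 - 161)/1.0000 = 5.0000
Critical value: ±1.960
p-value < 0.0001
Decision: reject H₀

Answer: z = 5.0000, reject H₀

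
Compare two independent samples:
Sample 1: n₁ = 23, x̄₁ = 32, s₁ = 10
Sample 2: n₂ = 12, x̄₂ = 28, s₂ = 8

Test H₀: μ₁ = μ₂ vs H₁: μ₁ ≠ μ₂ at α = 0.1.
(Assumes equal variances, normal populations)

Pooled variance: s²_p = [22×10² + 11×8²]/(33) = 88.0000
s_p = 9.3808
SE = s_p×√(1/n₁ + 1/n₂) = 9.3808×√(1/23 + 1/12) = 3.3406
t = (x̄₁ - x̄₂)/SE = (32 - 28)/3.3406 = 1.1974
df = 33, t-critical = ±1.692
Decision: fail to reject H₀

Answer: t = 1.1974, fail to reject H₀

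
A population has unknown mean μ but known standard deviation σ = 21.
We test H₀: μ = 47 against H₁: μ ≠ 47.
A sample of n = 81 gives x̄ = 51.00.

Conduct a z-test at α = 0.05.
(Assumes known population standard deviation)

Standard error: SE = σ/√n = 21/√81 = 2.3333
z-statistic: z = (x̄ - μ₀)/SE = (51.00 - 47)/2.3333 = 1.7143
Critical value: ±1.960
p-value = 0.0865
Decision: fail to reject H₀

Answer: z = 1.7143, fail to reject H₀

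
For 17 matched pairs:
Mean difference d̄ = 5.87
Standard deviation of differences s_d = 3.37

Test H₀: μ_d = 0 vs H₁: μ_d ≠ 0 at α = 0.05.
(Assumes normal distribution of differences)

Answer: t = 7.1822, reject H₀

Derivation:
df = n - 1 = 16
SE = s_d/√n = 3.37/√17 = 0.8173
t = d̄/SE = 5.87/0.8173 = 7.1822
Critical value: t_{0.025,16} = ±2.120
p-value < 0.0001
Decision: reject H₀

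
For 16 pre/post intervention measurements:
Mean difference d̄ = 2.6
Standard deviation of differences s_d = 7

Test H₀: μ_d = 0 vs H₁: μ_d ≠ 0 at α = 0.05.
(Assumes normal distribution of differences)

Answer: t = 1.4857, fail to reject H₀

Derivation:
df = n - 1 = 15
SE = s_d/√n = 7/√16 = 1.7500
t = d̄/SE = 2.6/1.7500 = 1.4857
Critical value: t_{0.025,15} = ±2.131
p-value ≈ 0.1581
Decision: fail to reject H₀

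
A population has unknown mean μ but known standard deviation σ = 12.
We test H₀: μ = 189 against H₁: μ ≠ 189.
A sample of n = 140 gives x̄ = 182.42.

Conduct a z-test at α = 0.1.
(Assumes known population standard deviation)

Standard error: SE = σ/√n = 12/√140 = 1.0142
z-statistic: z = (x̄ - μ₀)/SE = (182.42 - 189)/1.0142 = -6.4879
Critical value: ±1.645
p-value < 0.0001
Decision: reject H₀

Answer: z = -6.4879, reject H₀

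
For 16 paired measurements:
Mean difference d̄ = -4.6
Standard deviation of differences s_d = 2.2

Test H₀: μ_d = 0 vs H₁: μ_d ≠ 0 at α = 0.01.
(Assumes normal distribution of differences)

Answer: t = -8.3636, reject H₀

Derivation:
df = n - 1 = 15
SE = s_d/√n = 2.2/√16 = 0.5500
t = d̄/SE = -4.6/0.5500 = -8.3636
Critical value: t_{0.005,15} = ±2.947
p-value < 0.0001
Decision: reject H₀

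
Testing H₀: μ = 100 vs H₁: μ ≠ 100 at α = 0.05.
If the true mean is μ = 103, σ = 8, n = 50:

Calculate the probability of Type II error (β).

Answer: β ≈ 0.2446

Derivation:
SE = σ/√n = 8/√50 = 1.1314
Critical values: μ₀ ± z_0.025×SE = 100 ± 1.960×1.1314
Acceptance region: (97.7825, 102.2175)
Under H₁ (μ = 103): z_high = (102.2175 - 103)/1.1314 = -0.6916, z_low = (97.7825 - 103)/1.1314 = -4.6115
β = P(not reject | H₁) = Φ(-0.6916) - Φ(-4.6115) ≈ 0.2446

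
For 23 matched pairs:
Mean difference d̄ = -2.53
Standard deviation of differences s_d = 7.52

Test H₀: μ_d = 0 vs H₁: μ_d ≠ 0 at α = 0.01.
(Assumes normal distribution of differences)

df = n - 1 = 22
SE = s_d/√n = 7.52/√23 = 1.5680
t = d̄/SE = -2.53/1.5680 = -1.6135
Critical value: t_{0.005,22} = ±2.819
p-value ≈ 0.1209
Decision: fail to reject H₀

Answer: t = -1.6135, fail to reject H₀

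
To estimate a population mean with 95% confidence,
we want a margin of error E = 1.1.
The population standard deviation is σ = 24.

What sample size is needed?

z_0.025 = 1.960
n = (z×σ/E)² = (1.960×24/1.1)²
n = 1828.7286
Round up: n = 1829

Answer: n = 1829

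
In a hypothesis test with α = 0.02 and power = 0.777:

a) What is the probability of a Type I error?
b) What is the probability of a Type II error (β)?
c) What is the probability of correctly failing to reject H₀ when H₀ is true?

Answer: a) 0.02, b) 0.223, c) 0.98

Derivation:
a) Type I error probability = α = 0.02
b) Power = P(reject H₀ | H₁ true) = 1 - β = 0.777, so Type II error probability = β = 1 - Power = 0.223
c) P(fail to reject H₀ | H₀ true) = 1 - α = 0.98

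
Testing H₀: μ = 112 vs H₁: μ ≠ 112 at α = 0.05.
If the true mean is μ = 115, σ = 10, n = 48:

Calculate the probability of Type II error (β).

SE = σ/√n = 10/√48 = 1.4434
Critical values: μ₀ ± z_0.025×SE = 112 ± 1.960×1.4434
Acceptance region: (109.1709, 114.8291)
Under H₁ (μ = 115): z_high = (114.8291 - 115)/1.4434 = -0.1184, z_low = (109.1709 - 115)/1.4434 = -4.0385
β = P(not reject | H₁) = Φ(-0.1184) - Φ(-4.0385) ≈ 0.4528

Answer: β ≈ 0.4528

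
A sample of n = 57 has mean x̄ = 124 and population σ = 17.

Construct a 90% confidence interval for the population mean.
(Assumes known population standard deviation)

Answer: (120.2960, 127.7040)

Derivation:
Confidence level: 90%, α = 0.1
z_0.05 = 1.645
SE = σ/√n = 17/√57 = 2.2517
Margin of error = 1.645 × 2.2517 = 3.7040
CI: x̄ ± margin = 124 ± 3.7040
CI: (120.2960, 127.7040)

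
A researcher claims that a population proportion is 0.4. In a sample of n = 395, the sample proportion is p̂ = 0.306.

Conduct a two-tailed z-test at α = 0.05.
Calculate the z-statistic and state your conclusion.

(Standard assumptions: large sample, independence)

Answer: z = -3.8135, reject H₀

Derivation:
H₀: p = 0.4, H₁: p ≠ 0.4
Standard error: SE = √(p₀(1-p₀)/n) = √(0.4×0.6/395) = 0.024649
z-statistic: z = (p̂ - p₀)/SE = (0.306 - 0.4)/0.024649 = -3.8135
Critical value: z_0.025 = ±1.960
p-value = 0.0001
Decision: reject H₀ at α = 0.05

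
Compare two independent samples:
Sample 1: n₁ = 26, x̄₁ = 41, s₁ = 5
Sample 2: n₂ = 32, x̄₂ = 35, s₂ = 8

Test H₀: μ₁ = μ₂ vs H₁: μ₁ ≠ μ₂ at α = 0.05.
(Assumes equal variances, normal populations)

Pooled variance: s²_p = [25×5² + 31×8²]/(56) = 46.5893
s_p = 6.8256
SE = s_p×√(1/n₁ + 1/n₂) = 6.8256×√(1/26 + 1/32) = 1.8022
t = (x̄₁ - x̄₂)/SE = (41 - 35)/1.8022 = 3.3293
df = 56, t-critical = ±2.003
Decision: reject H₀

Answer: t = 3.3293, reject H₀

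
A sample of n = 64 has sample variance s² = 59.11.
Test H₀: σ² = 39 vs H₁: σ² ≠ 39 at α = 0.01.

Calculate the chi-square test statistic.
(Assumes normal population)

df = n - 1 = 63
χ² = (n-1)s²/σ₀² = 63×59.11/39 = 95.4854
Critical values: χ²_{0.995,63} = 37.838, χ²_{0.005,63} = 95.649
Rejection region: χ² < 37.838 or χ² > 95.649
Decision: fail to reject H₀

Answer: χ² = 95.4854, fail to reject H₀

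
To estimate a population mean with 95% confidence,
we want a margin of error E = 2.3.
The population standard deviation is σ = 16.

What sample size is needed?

z_0.025 = 1.960
n = (z×σ/E)² = (1.960×16/2.3)²
n = 185.9073
Round up: n = 186

Answer: n = 186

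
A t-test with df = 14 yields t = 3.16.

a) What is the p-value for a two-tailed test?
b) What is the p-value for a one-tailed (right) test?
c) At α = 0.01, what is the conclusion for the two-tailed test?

Answer: a) 0.0070, b) 0.0035, c) reject H₀

Derivation:
Using t-distribution with df = 14:
a) Two-tailed: p = 2×P(T > 3.16) = 0.0070
b) One-tailed: p = P(T > 3.16) = 0.0035
c) 0.0070 < 0.01, reject H₀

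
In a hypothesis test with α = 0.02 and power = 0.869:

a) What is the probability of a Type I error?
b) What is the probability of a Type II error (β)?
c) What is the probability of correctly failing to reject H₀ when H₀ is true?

a) Type I error probability = α = 0.02
b) Power = P(reject H₀ | H₁ true) = 1 - β = 0.869, so Type II error probability = β = 1 - Power = 0.131
c) P(fail to reject H₀ | H₀ true) = 1 - α = 0.98

Answer: a) 0.02, b) 0.131, c) 0.98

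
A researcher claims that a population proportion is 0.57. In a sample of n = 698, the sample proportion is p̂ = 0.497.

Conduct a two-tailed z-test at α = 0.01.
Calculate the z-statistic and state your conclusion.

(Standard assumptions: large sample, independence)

Answer: z = -3.8956, reject H₀

Derivation:
H₀: p = 0.57, H₁: p ≠ 0.57
Standard error: SE = √(p₀(1-p₀)/n) = √(0.57×0.43/698) = 0.018739
z-statistic: z = (p̂ - p₀)/SE = (0.497 - 0.57)/0.018739 = -3.8956
Critical value: z_0.005 = ±2.576
p-value = 0.0001
Decision: reject H₀ at α = 0.01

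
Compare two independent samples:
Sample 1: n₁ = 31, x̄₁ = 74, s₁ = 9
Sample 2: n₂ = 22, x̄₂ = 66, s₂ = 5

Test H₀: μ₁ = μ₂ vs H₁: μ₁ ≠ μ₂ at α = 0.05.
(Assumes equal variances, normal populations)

Pooled variance: s²_p = [30×9² + 21×5²]/(51) = 57.9412
s_p = 7.6119
SE = s_p×√(1/n₁ + 1/n₂) = 7.6119×√(1/31 + 1/22) = 2.1220
t = (x̄₁ - x̄₂)/SE = (74 - 66)/2.1220 = 3.7700
df = 51, t-critical = ±2.008
Decision: reject H₀

Answer: t = 3.7700, reject H₀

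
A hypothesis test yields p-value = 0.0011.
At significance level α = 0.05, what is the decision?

Compare p-value to α:
0.0011 < 0.05
Decision: reject H₀

Answer: reject H₀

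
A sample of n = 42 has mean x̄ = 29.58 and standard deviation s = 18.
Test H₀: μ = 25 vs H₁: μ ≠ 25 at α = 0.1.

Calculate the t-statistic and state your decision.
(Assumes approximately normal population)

Answer: t = 1.6490, fail to reject H₀

Derivation:
df = n - 1 = 41
SE = s/√n = 18/√42 = 2.7775
t = (x̄ - μ₀)/SE = (29.58 - 25)/2.7775 = 1.6490
Critical value: t_{0.05,41} = ±1.683
p-value ≈ 0.1068
Decision: fail to reject H₀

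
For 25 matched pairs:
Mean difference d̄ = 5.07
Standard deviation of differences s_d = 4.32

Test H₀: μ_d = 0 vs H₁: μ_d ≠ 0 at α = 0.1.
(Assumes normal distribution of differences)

Answer: t = 5.8681, reject H₀

Derivation:
df = n - 1 = 24
SE = s_d/√n = 4.32/√25 = 0.8640
t = d̄/SE = 5.07/0.8640 = 5.8681
Critical value: t_{0.05,24} = ±1.711
p-value < 0.0001
Decision: reject H₀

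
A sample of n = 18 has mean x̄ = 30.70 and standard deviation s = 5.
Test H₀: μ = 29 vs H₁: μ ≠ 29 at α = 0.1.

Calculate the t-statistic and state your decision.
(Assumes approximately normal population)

df = n - 1 = 17
SE = s/√n = 5/√18 = 1.1785
t = (x̄ - μ₀)/SE = (30.70 - 29)/1.1785 = 1.4425
Critical value: t_{0.05,17} = ±1.740
p-value ≈ 0.1673
Decision: fail to reject H₀

Answer: t = 1.4425, fail to reject H₀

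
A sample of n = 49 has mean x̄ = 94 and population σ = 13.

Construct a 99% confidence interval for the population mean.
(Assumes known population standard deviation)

Answer: (89.2161, 98.7839)

Derivation:
Confidence level: 99%, α = 0.01
z_0.005 = 2.576
SE = σ/√n = 13/√49 = 1.8571
Margin of error = 2.576 × 1.8571 = 4.7839
CI: x̄ ± margin = 94 ± 4.7839
CI: (89.2161, 98.7839)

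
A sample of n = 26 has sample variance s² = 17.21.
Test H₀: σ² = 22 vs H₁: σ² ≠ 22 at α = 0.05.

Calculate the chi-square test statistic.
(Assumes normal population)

Answer: χ² = 19.5568, fail to reject H₀

Derivation:
df = n - 1 = 25
χ² = (n-1)s²/σ₀² = 25×17.21/22 = 19.5568
Critical values: χ²_{0.975,25} = 13.120, χ²_{0.025,25} = 40.646
Rejection region: χ² < 13.120 or χ² > 40.646
Decision: fail to reject H₀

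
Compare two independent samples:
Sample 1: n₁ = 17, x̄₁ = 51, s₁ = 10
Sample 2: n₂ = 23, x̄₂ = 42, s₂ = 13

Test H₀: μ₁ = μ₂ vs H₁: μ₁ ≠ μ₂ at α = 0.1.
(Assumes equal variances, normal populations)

Answer: t = 2.3786, reject H₀

Derivation:
Pooled variance: s²_p = [16×10² + 22×13²]/(38) = 139.9474
s_p = 11.8299
SE = s_p×√(1/n₁ + 1/n₂) = 11.8299×√(1/17 + 1/23) = 3.7838
t = (x̄₁ - x̄₂)/SE = (51 - 42)/3.7838 = 2.3786
df = 38, t-critical = ±1.686
Decision: reject H₀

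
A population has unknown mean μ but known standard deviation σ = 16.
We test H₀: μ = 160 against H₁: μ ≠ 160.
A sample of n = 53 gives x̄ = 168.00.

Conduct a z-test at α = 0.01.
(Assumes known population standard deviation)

Answer: z = 3.6400, reject H₀

Derivation:
Standard error: SE = σ/√n = 16/√53 = 2.1978
z-statistic: z = (x̄ - μ₀)/SE = (168.00 - 160)/2.1978 = 3.6400
Critical value: ±2.576
p-value = 0.0003
Decision: reject H₀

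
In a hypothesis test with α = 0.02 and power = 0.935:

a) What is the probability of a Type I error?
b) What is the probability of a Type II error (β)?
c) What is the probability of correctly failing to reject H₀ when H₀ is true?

a) Type I error probability = α = 0.02
b) Power = P(reject H₀ | H₁ true) = 1 - β = 0.935, so Type II error probability = β = 1 - Power = 0.065
c) P(fail to reject H₀ | H₀ true) = 1 - α = 0.98

Answer: a) 0.02, b) 0.065, c) 0.98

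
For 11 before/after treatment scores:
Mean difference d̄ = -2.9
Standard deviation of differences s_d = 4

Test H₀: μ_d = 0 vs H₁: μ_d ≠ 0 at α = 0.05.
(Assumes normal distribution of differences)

Answer: t = -2.4046, reject H₀

Derivation:
df = n - 1 = 10
SE = s_d/√n = 4/√11 = 1.2060
t = d̄/SE = -2.9/1.2060 = -2.4046
Critical value: t_{0.025,10} = ±2.228
p-value ≈ 0.0370
Decision: reject H₀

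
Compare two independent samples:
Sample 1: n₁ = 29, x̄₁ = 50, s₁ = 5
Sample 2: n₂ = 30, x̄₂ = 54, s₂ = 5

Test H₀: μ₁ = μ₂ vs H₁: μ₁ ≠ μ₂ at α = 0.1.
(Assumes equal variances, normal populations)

Pooled variance: s²_p = [28×5² + 29×5²]/(57) = 25.0000
s_p = 5.0000
SE = s_p×√(1/n₁ + 1/n₂) = 5.0000×√(1/29 + 1/30) = 1.3021
t = (x̄₁ - x̄₂)/SE = (50 - 54)/1.3021 = -3.0720
df = 57, t-critical = ±1.672
Decision: reject H₀

Answer: t = -3.0720, reject H₀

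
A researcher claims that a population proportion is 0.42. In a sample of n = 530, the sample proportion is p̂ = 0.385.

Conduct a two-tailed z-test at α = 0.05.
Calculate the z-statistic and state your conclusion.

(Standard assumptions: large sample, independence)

Answer: z = -1.6325, fail to reject H₀

Derivation:
H₀: p = 0.42, H₁: p ≠ 0.42
Standard error: SE = √(p₀(1-p₀)/n) = √(0.42×0.58/530) = 0.021439
z-statistic: z = (p̂ - p₀)/SE = (0.385 - 0.42)/0.021439 = -1.6325
Critical value: z_0.025 = ±1.960
p-value = 0.1026
Decision: fail to reject H₀ at α = 0.05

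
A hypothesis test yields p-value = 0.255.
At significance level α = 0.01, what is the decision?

Answer: fail to reject H₀

Derivation:
Compare p-value to α:
0.255 ≥ 0.01
Decision: fail to reject H₀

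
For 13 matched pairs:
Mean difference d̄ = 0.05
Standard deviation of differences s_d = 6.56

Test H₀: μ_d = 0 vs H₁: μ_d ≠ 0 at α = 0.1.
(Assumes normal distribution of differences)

Answer: t = 0.0275, fail to reject H₀

Derivation:
df = n - 1 = 12
SE = s_d/√n = 6.56/√13 = 1.8194
t = d̄/SE = 0.05/1.8194 = 0.0275
Critical value: t_{0.05,12} = ±1.782
p-value ≈ 0.9785
Decision: fail to reject H₀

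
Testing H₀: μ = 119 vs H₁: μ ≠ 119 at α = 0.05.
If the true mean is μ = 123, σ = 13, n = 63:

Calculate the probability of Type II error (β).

Answer: β ≈ 0.3148

Derivation:
SE = σ/√n = 13/√63 = 1.6378
Critical values: μ₀ ± z_0.025×SE = 119 ± 1.960×1.6378
Acceptance region: (115.7899, 122.2101)
Under H₁ (μ = 123): z_high = (122.2101 - 123)/1.6378 = -0.4823, z_low = (115.7899 - 123)/1.6378 = -4.4023
β = P(not reject | H₁) = Φ(-0.4823) - Φ(-4.4023) ≈ 0.3148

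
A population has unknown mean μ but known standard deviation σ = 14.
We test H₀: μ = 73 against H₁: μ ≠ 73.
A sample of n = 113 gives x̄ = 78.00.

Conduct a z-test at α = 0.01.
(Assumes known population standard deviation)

Standard error: SE = σ/√n = 14/√113 = 1.3170
z-statistic: z = (x̄ - μ₀)/SE = (78.00 - 73)/1.3170 = 3.7965
Critical value: ±2.576
p-value = 0.0001
Decision: reject H₀

Answer: z = 3.7965, reject H₀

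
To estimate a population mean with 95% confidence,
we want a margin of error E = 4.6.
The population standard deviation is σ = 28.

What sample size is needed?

z_0.025 = 1.960
n = (z×σ/E)² = (1.960×28/4.6)²
n = 142.3353
Round up: n = 143

Answer: n = 143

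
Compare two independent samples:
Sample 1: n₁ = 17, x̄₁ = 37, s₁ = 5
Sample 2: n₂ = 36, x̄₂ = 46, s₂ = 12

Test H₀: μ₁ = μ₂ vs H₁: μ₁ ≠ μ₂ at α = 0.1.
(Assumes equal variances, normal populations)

Answer: t = -2.9612, reject H₀

Derivation:
Pooled variance: s²_p = [16×5² + 35×12²]/(51) = 106.6667
s_p = 10.3280
SE = s_p×√(1/n₁ + 1/n₂) = 10.3280×√(1/17 + 1/36) = 3.0393
t = (x̄₁ - x̄₂)/SE = (37 - 46)/3.0393 = -2.9612
df = 51, t-critical = ±1.675
Decision: reject H₀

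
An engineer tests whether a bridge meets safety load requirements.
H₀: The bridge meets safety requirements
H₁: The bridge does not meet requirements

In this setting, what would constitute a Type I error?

Answer: Unnecessarily closing a safe bridge for repairs

Derivation:
Type I error (α): Rejecting H₀ when H₀ is true
Type II error (β): Failing to reject H₀ when H₁ is true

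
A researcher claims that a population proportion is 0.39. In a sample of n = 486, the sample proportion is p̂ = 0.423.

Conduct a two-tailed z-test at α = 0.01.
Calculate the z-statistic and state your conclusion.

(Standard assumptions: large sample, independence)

H₀: p = 0.39, H₁: p ≠ 0.39
Standard error: SE = √(p₀(1-p₀)/n) = √(0.39×0.61/486) = 0.022125
z-statistic: z = (p̂ - p₀)/SE = (0.423 - 0.39)/0.022125 = 1.4915
Critical value: z_0.005 = ±2.576
p-value = 0.1358
Decision: fail to reject H₀ at α = 0.01

Answer: z = 1.4915, fail to reject H₀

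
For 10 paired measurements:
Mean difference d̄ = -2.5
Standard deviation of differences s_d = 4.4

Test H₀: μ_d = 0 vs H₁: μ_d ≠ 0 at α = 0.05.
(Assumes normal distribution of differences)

Answer: t = -1.7968, fail to reject H₀

Derivation:
df = n - 1 = 9
SE = s_d/√n = 4.4/√10 = 1.3914
t = d̄/SE = -2.5/1.3914 = -1.7968
Critical value: t_{0.025,9} = ±2.262
p-value ≈ 0.1059
Decision: fail to reject H₀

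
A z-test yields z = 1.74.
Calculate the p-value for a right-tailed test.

For z = 1.74:
p = P(Z > 1.74) = 1 - Φ(1.74) = 0.0409

Answer: p-value ≈ 0.0409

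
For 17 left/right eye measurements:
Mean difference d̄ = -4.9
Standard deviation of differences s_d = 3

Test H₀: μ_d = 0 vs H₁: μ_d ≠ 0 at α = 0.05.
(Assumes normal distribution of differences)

df = n - 1 = 16
SE = s_d/√n = 3/√17 = 0.7276
t = d̄/SE = -4.9/0.7276 = -6.7345
Critical value: t_{0.025,16} = ±2.120
p-value < 0.0001
Decision: reject H₀

Answer: t = -6.7345, reject H₀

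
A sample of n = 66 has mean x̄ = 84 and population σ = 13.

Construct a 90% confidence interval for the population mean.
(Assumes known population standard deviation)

Confidence level: 90%, α = 0.1
z_0.05 = 1.645
SE = σ/√n = 13/√66 = 1.6002
Margin of error = 1.645 × 1.6002 = 2.6323
CI: x̄ ± margin = 84 ± 2.6323
CI: (81.3677, 86.6323)

Answer: (81.3677, 86.6323)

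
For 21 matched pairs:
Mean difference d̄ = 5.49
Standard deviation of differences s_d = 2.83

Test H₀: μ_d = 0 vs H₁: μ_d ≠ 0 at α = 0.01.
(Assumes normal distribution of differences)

df = n - 1 = 20
SE = s_d/√n = 2.83/√21 = 0.6176
t = d̄/SE = 5.49/0.6176 = 8.8892
Critical value: t_{0.005,20} = ±2.845
p-value < 0.0001
Decision: reject H₀

Answer: t = 8.8892, reject H₀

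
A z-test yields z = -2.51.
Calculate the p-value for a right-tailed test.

For z = -2.51:
p = P(Z > -2.51) = 1 - Φ(-2.51) = 0.9940

Answer: p-value ≈ 0.9940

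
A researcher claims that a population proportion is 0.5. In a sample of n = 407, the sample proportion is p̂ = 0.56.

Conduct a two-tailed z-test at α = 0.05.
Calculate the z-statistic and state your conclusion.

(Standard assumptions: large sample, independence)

H₀: p = 0.5, H₁: p ≠ 0.5
Standard error: SE = √(p₀(1-p₀)/n) = √(0.5×0.5/407) = 0.024784
z-statistic: z = (p̂ - p₀)/SE = (0.56 - 0.5)/0.024784 = 2.4209
Critical value: z_0.025 = ±1.960
p-value = 0.0155
Decision: reject H₀ at α = 0.05

Answer: z = 2.4209, reject H₀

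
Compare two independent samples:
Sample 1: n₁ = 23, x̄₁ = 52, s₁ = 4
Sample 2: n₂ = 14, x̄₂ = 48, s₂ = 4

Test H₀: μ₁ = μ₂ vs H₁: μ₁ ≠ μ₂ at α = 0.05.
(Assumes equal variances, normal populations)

Answer: t = 2.9501, reject H₀

Derivation:
Pooled variance: s²_p = [22×4² + 13×4²]/(35) = 16.0000
s_p = 4.0000
SE = s_p×√(1/n₁ + 1/n₂) = 4.0000×√(1/23 + 1/14) = 1.3559
t = (x̄₁ - x̄₂)/SE = (52 - 48)/1.3559 = 2.9501
df = 35, t-critical = ±2.030
Decision: reject H₀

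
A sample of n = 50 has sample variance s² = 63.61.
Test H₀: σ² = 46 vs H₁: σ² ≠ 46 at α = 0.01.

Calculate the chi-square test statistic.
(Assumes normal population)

Answer: χ² = 67.7585, fail to reject H₀

Derivation:
df = n - 1 = 49
χ² = (n-1)s²/σ₀² = 49×63.61/46 = 67.7585
Critical values: χ²_{0.995,49} = 27.249, χ²_{0.005,49} = 78.231
Rejection region: χ² < 27.249 or χ² > 78.231
Decision: fail to reject H₀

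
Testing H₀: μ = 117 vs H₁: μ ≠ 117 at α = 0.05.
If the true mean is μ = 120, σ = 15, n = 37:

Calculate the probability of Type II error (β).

Answer: β ≈ 0.7707

Derivation:
SE = σ/√n = 15/√37 = 2.4660
Critical values: μ₀ ± z_0.025×SE = 117 ± 1.960×2.4660
Acceptance region: (112.1666, 121.8334)
Under H₁ (μ = 120): z_high = (121.8334 - 120)/2.4660 = 0.7435, z_low = (112.1666 - 120)/2.4660 = -3.1766
β = P(not reject | H₁) = Φ(0.7435) - Φ(-3.1766) ≈ 0.7707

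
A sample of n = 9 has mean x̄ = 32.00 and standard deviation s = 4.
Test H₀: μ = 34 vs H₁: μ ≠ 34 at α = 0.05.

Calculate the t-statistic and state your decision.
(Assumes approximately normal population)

df = n - 1 = 8
SE = s/√n = 4/√9 = 1.3333
t = (x̄ - μ₀)/SE = (32.00 - 34)/1.3333 = -1.5000
Critical value: t_{0.025,8} = ±2.306
p-value ≈ 0.1720
Decision: fail to reject H₀

Answer: t = -1.5000, fail to reject H₀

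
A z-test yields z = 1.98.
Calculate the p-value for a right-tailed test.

Answer: p-value ≈ 0.0239

Derivation:
For z = 1.98:
p = P(Z > 1.98) = 1 - Φ(1.98) = 0.0239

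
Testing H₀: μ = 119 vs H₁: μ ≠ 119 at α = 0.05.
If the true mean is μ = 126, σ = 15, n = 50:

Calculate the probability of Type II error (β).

Answer: β ≈ 0.0901

Derivation:
SE = σ/√n = 15/√50 = 2.1213
Critical values: μ₀ ± z_0.025×SE = 119 ± 1.960×2.1213
Acceptance region: (114.8423, 123.1577)
Under H₁ (μ = 126): z_high = (123.1577 - 126)/2.1213 = -1.3399, z_low = (114.8423 - 126)/2.1213 = -5.2598
β = P(not reject | H₁) = Φ(-1.3399) - Φ(-5.2598) ≈ 0.0901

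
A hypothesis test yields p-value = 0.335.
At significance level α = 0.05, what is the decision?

Answer: fail to reject H₀

Derivation:
Compare p-value to α:
0.335 ≥ 0.05
Decision: fail to reject H₀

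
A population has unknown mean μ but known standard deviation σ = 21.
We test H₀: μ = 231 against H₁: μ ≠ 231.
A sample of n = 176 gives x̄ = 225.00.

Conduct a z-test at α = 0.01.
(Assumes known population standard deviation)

Standard error: SE = σ/√n = 21/√176 = 1.5829
z-statistic: z = (x̄ - μ₀)/SE = (225.00 - 231)/1.5829 = -3.7905
Critical value: ±2.576
p-value = 0.0002
Decision: reject H₀

Answer: z = -3.7905, reject H₀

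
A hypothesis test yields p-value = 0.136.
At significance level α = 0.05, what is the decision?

Compare p-value to α:
0.136 ≥ 0.05
Decision: fail to reject H₀

Answer: fail to reject H₀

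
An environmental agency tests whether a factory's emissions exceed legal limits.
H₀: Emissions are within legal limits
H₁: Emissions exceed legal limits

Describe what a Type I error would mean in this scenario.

Answer: Citing a compliant factory for excess emissions

Derivation:
A Type I error (probability α) occurs when we reject a true H₀.
A Type II error (probability β) occurs when we fail to reject a false H₀.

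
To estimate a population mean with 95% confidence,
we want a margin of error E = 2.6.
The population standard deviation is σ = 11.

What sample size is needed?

Answer: n = 69

Derivation:
z_0.025 = 1.960
n = (z×σ/E)² = (1.960×11/2.6)²
n = 68.7624
Round up: n = 69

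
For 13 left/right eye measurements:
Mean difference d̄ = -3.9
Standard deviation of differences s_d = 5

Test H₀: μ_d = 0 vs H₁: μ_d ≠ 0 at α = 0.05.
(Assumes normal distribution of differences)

df = n - 1 = 12
SE = s_d/√n = 5/√13 = 1.3868
t = d̄/SE = -3.9/1.3868 = -2.8122
Critical value: t_{0.025,12} = ±2.179
p-value ≈ 0.0157
Decision: reject H₀

Answer: t = -2.8122, reject H₀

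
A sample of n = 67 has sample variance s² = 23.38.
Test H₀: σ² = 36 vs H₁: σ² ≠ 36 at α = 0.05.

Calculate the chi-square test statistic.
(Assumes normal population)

Answer: χ² = 42.8633, reject H₀

Derivation:
df = n - 1 = 66
χ² = (n-1)s²/σ₀² = 66×23.38/36 = 42.8633
Critical values: χ²_{0.975,66} = 45.431, χ²_{0.025,66} = 90.349
Rejection region: χ² < 45.431 or χ² > 90.349
Decision: reject H₀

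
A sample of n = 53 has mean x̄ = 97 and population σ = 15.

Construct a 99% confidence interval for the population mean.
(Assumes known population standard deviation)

Answer: (91.6924, 102.3076)

Derivation:
Confidence level: 99%, α = 0.01
z_0.005 = 2.576
SE = σ/√n = 15/√53 = 2.0604
Margin of error = 2.576 × 2.0604 = 5.3076
CI: x̄ ± margin = 97 ± 5.3076
CI: (91.6924, 102.3076)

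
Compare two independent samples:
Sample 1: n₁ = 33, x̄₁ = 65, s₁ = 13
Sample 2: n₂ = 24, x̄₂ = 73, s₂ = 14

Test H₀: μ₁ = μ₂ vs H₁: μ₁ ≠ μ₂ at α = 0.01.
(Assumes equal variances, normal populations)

Answer: t = -2.2209, fail to reject H₀

Derivation:
Pooled variance: s²_p = [32×13² + 23×14²]/(55) = 180.2909
s_p = 13.4272
SE = s_p×√(1/n₁ + 1/n₂) = 13.4272×√(1/33 + 1/24) = 3.6021
t = (x̄₁ - x̄₂)/SE = (65 - 73)/3.6021 = -2.2209
df = 55, t-critical = ±2.668
Decision: fail to reject H₀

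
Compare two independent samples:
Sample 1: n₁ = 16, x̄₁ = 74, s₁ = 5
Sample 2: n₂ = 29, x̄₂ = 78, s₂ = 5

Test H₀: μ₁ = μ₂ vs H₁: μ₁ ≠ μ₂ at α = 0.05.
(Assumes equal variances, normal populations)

Answer: t = -2.5689, reject H₀

Derivation:
Pooled variance: s²_p = [15×5² + 28×5²]/(43) = 25.0000
s_p = 5.0000
SE = s_p×√(1/n₁ + 1/n₂) = 5.0000×√(1/16 + 1/29) = 1.5571
t = (x̄₁ - x̄₂)/SE = (74 - 78)/1.5571 = -2.5689
df = 43, t-critical = ±2.017
Decision: reject H₀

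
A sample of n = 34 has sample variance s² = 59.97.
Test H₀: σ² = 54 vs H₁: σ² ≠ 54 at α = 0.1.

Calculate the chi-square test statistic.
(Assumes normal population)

df = n - 1 = 33
χ² = (n-1)s²/σ₀² = 33×59.97/54 = 36.6483
Critical values: χ²_{0.95,33} = 20.867, χ²_{0.05,33} = 47.400
Rejection region: χ² < 20.867 or χ² > 47.400
Decision: fail to reject H₀

Answer: χ² = 36.6483, fail to reject H₀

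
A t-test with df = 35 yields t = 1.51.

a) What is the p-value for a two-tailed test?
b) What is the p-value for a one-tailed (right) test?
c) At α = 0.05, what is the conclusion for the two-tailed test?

Using t-distribution with df = 35:
a) Two-tailed: p = 2×P(T > 1.51) = 0.1400
b) One-tailed: p = P(T > 1.51) = 0.0700
c) 0.1400 ≥ 0.05, fail to reject H₀

Answer: a) 0.1400, b) 0.0700, c) fail to reject H₀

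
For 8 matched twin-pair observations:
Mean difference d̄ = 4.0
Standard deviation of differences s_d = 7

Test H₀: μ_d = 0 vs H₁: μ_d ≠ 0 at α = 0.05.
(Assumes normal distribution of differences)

df = n - 1 = 7
SE = s_d/√n = 7/√8 = 2.4749
t = d̄/SE = 4.0/2.4749 = 1.6162
Critical value: t_{0.025,7} = ±2.365
p-value ≈ 0.1501
Decision: fail to reject H₀

Answer: t = 1.6162, fail to reject H₀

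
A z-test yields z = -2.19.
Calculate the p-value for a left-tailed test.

For z = -2.19:
p = P(Z < -2.19) = Φ(-2.19) = 0.0143

Answer: p-value ≈ 0.0143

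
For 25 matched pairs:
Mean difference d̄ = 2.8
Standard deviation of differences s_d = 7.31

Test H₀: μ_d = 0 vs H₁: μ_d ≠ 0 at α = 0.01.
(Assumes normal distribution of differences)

df = n - 1 = 24
SE = s_d/√n = 7.31/√25 = 1.4620
t = d̄/SE = 2.8/1.4620 = 1.9152
Critical value: t_{0.005,24} = ±2.797
p-value ≈ 0.0675
Decision: fail to reject H₀

Answer: t = 1.9152, fail to reject H₀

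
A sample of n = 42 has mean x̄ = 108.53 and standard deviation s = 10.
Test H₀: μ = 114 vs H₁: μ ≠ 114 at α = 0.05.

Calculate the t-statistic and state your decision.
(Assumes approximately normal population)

Answer: t = -3.5450, reject H₀

Derivation:
df = n - 1 = 41
SE = s/√n = 10/√42 = 1.5430
t = (x̄ - μ₀)/SE = (108.53 - 114)/1.5430 = -3.5450
Critical value: t_{0.025,41} = ±2.020
p-value ≈ 0.0010
Decision: reject H₀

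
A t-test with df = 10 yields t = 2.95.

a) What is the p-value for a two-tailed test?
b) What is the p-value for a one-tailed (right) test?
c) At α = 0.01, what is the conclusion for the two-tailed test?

Answer: a) 0.0145, b) 0.0073, c) fail to reject H₀

Derivation:
Using t-distribution with df = 10:
a) Two-tailed: p = 2×P(T > 2.95) = 0.0145
b) One-tailed: p = P(T > 2.95) = 0.0073
c) 0.0145 ≥ 0.01, fail to reject H₀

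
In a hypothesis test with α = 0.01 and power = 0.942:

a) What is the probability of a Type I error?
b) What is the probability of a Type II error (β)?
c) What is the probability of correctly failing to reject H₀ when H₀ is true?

a) Type I error probability = α = 0.01
b) Power = P(reject H₀ | H₁ true) = 1 - β = 0.942, so Type II error probability = β = 1 - Power = 0.058
c) P(fail to reject H₀ | H₀ true) = 1 - α = 0.99

Answer: a) 0.01, b) 0.058, c) 0.99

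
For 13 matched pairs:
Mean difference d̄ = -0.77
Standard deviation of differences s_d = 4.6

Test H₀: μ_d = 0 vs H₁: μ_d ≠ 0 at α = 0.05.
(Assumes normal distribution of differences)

Answer: t = -0.6035, fail to reject H₀

Derivation:
df = n - 1 = 12
SE = s_d/√n = 4.6/√13 = 1.2758
t = d̄/SE = -0.77/1.2758 = -0.6035
Critical value: t_{0.025,12} = ±2.179
p-value ≈ 0.5574
Decision: fail to reject H₀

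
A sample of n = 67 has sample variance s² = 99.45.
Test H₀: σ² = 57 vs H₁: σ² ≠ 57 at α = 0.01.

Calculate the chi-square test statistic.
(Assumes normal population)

Answer: χ² = 115.1526, reject H₀

Derivation:
df = n - 1 = 66
χ² = (n-1)s²/σ₀² = 66×99.45/57 = 115.1526
Critical values: χ²_{0.995,66} = 40.158, χ²_{0.005,66} = 99.330
Rejection region: χ² < 40.158 or χ² > 99.330
Decision: reject H₀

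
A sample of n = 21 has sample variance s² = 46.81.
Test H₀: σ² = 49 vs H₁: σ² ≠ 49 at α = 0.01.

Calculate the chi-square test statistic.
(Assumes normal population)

Answer: χ² = 19.1061, fail to reject H₀

Derivation:
df = n - 1 = 20
χ² = (n-1)s²/σ₀² = 20×46.81/49 = 19.1061
Critical values: χ²_{0.995,20} = 7.434, χ²_{0.005,20} = 39.997
Rejection region: χ² < 7.434 or χ² > 39.997
Decision: fail to reject H₀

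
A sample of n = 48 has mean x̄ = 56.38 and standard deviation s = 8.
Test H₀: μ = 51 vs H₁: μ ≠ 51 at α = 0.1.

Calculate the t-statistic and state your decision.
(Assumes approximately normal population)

Answer: t = 4.6592, reject H₀

Derivation:
df = n - 1 = 47
SE = s/√n = 8/√48 = 1.1547
t = (x̄ - μ₀)/SE = (56.38 - 51)/1.1547 = 4.6592
Critical value: t_{0.05,47} = ±1.678
p-value < 0.0001
Decision: reject H₀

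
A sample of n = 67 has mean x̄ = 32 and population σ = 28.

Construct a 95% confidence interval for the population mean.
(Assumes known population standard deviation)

Answer: (25.2954, 38.7046)

Derivation:
Confidence level: 95%, α = 0.05
z_0.025 = 1.960
SE = σ/√n = 28/√67 = 3.4207
Margin of error = 1.960 × 3.4207 = 6.7046
CI: x̄ ± margin = 32 ± 6.7046
CI: (25.2954, 38.7046)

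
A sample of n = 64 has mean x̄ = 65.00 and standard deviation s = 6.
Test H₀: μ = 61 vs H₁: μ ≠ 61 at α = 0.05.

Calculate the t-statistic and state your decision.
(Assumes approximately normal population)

df = n - 1 = 63
SE = s/√n = 6/√64 = 0.7500
t = (x̄ - μ₀)/SE = (65.00 - 61)/0.7500 = 5.3333
Critical value: t_{0.025,63} = ±1.998
p-value < 0.0001
Decision: reject H₀

Answer: t = 5.3333, reject H₀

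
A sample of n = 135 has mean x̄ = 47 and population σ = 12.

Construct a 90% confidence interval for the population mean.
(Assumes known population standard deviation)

Answer: (45.3010, 48.6990)

Derivation:
Confidence level: 90%, α = 0.1
z_0.05 = 1.645
SE = σ/√n = 12/√135 = 1.0328
Margin of error = 1.645 × 1.0328 = 1.6990
CI: x̄ ± margin = 47 ± 1.6990
CI: (45.3010, 48.6990)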